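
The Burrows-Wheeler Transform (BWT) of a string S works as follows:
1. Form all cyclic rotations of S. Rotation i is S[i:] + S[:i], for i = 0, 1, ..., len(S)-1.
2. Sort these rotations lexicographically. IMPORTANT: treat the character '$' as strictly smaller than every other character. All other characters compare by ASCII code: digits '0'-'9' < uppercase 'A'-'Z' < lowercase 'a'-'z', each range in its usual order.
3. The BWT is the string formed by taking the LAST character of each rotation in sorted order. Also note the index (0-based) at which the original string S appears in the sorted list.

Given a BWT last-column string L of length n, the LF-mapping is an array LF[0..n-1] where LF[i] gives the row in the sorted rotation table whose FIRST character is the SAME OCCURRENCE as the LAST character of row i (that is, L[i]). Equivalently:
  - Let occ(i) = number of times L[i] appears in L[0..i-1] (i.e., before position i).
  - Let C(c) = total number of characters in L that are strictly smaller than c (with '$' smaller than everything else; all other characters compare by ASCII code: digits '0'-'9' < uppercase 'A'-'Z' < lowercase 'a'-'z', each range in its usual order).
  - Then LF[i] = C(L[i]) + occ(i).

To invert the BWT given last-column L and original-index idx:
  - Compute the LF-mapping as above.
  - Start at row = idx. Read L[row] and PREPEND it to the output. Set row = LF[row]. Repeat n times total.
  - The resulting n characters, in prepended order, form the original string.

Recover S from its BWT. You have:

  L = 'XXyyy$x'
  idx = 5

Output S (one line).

Answer: yxyyXX$

Derivation:
LF mapping: 1 2 4 5 6 0 3
Walk LF starting at row 5, prepending L[row]:
  step 1: row=5, L[5]='$', prepend. Next row=LF[5]=0
  step 2: row=0, L[0]='X', prepend. Next row=LF[0]=1
  step 3: row=1, L[1]='X', prepend. Next row=LF[1]=2
  step 4: row=2, L[2]='y', prepend. Next row=LF[2]=4
  step 5: row=4, L[4]='y', prepend. Next row=LF[4]=6
  step 6: row=6, L[6]='x', prepend. Next row=LF[6]=3
  step 7: row=3, L[3]='y', prepend. Next row=LF[3]=5
Reversed output: yxyyXX$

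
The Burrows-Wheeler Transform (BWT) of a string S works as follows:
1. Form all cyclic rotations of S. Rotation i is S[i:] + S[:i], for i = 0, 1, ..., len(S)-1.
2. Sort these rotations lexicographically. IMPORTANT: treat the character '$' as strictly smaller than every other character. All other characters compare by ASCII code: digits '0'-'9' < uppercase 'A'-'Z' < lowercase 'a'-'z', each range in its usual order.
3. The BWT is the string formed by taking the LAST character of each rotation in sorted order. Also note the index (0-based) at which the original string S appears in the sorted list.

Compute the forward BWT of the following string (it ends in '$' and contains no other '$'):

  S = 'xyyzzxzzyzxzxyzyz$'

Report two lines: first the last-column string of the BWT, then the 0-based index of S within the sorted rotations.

All 18 rotations (rotation i = S[i:]+S[:i]):
  rot[0] = xyyzzxzzyzxzxyzyz$
  rot[1] = yyzzxzzyzxzxyzyz$x
  rot[2] = yzzxzzyzxzxyzyz$xy
  rot[3] = zzxzzyzxzxyzyz$xyy
  rot[4] = zxzzyzxzxyzyz$xyyz
  rot[5] = xzzyzxzxyzyz$xyyzz
  rot[6] = zzyzxzxyzyz$xyyzzx
  rot[7] = zyzxzxyzyz$xyyzzxz
  rot[8] = yzxzxyzyz$xyyzzxzz
  rot[9] = zxzxyzyz$xyyzzxzzy
  rot[10] = xzxyzyz$xyyzzxzzyz
  rot[11] = zxyzyz$xyyzzxzzyzx
  rot[12] = xyzyz$xyyzzxzzyzxz
  rot[13] = yzyz$xyyzzxzzyzxzx
  rot[14] = zyz$xyyzzxzzyzxzxy
  rot[15] = yz$xyyzzxzzyzxzxyz
  rot[16] = z$xyyzzxzzyzxzxyzy
  rot[17] = $xyyzzxzzyzxzxyzyz
Sorted (with $ < everything):
  sorted[0] = $xyyzzxzzyzxzxyzyz  (last char: 'z')
  sorted[1] = xyyzzxzzyzxzxyzyz$  (last char: '$')
  sorted[2] = xyzyz$xyyzzxzzyzxz  (last char: 'z')
  sorted[3] = xzxyzyz$xyyzzxzzyz  (last char: 'z')
  sorted[4] = xzzyzxzxyzyz$xyyzz  (last char: 'z')
  sorted[5] = yyzzxzzyzxzxyzyz$x  (last char: 'x')
  sorted[6] = yz$xyyzzxzzyzxzxyz  (last char: 'z')
  sorted[7] = yzxzxyzyz$xyyzzxzz  (last char: 'z')
  sorted[8] = yzyz$xyyzzxzzyzxzx  (last char: 'x')
  sorted[9] = yzzxzzyzxzxyzyz$xy  (last char: 'y')
  sorted[10] = z$xyyzzxzzyzxzxyzy  (last char: 'y')
  sorted[11] = zxyzyz$xyyzzxzzyzx  (last char: 'x')
  sorted[12] = zxzxyzyz$xyyzzxzzy  (last char: 'y')
  sorted[13] = zxzzyzxzxyzyz$xyyz  (last char: 'z')
  sorted[14] = zyz$xyyzzxzzyzxzxy  (last char: 'y')
  sorted[15] = zyzxzxyzyz$xyyzzxz  (last char: 'z')
  sorted[16] = zzxzzyzxzxyzyz$xyy  (last char: 'y')
  sorted[17] = zzyzxzxyzyz$xyyzzx  (last char: 'x')
Last column: z$zzzxzzxyyxyzyzyx
Original string S is at sorted index 1

Answer: z$zzzxzzxyyxyzyzyx
1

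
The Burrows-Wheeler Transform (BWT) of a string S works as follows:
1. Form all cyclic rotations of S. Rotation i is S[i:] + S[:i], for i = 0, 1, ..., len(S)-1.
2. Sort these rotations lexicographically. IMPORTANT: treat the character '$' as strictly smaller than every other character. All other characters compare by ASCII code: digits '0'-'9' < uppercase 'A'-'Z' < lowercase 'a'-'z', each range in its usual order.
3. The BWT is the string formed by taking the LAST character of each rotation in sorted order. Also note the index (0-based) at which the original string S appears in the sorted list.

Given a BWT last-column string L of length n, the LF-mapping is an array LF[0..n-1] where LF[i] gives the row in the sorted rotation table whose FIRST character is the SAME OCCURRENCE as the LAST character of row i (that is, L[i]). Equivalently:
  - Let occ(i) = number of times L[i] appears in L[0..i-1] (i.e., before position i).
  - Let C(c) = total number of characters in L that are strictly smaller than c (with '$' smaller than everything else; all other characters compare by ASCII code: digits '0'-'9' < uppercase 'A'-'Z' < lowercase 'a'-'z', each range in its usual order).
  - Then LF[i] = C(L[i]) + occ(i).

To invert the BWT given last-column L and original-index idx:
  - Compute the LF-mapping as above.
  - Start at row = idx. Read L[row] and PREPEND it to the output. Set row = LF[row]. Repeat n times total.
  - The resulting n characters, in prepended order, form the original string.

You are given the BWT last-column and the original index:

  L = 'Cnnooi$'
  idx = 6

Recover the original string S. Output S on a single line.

LF mapping: 1 3 4 5 6 2 0
Walk LF starting at row 6, prepending L[row]:
  step 1: row=6, L[6]='$', prepend. Next row=LF[6]=0
  step 2: row=0, L[0]='C', prepend. Next row=LF[0]=1
  step 3: row=1, L[1]='n', prepend. Next row=LF[1]=3
  step 4: row=3, L[3]='o', prepend. Next row=LF[3]=5
  step 5: row=5, L[5]='i', prepend. Next row=LF[5]=2
  step 6: row=2, L[2]='n', prepend. Next row=LF[2]=4
  step 7: row=4, L[4]='o', prepend. Next row=LF[4]=6
Reversed output: onionC$

Answer: onionC$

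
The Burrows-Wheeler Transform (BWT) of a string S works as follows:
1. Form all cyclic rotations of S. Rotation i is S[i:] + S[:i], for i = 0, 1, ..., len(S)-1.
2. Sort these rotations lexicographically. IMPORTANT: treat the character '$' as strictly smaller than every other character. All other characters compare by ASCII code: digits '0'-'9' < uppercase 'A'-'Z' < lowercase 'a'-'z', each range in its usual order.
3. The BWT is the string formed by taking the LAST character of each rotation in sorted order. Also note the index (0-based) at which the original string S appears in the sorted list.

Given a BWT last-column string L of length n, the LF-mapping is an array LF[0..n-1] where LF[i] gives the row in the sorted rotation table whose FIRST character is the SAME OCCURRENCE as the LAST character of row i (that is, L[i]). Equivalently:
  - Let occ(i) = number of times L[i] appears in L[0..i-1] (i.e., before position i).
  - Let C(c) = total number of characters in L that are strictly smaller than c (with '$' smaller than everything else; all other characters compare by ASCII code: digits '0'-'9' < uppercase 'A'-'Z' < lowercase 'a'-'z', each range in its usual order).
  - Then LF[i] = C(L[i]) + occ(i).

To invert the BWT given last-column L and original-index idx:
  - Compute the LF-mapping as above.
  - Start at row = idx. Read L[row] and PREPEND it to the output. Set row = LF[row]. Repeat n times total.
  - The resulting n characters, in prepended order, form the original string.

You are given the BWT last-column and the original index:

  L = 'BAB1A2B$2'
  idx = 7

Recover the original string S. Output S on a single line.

Answer: B2AA12BB$

Derivation:
LF mapping: 6 4 7 1 5 2 8 0 3
Walk LF starting at row 7, prepending L[row]:
  step 1: row=7, L[7]='$', prepend. Next row=LF[7]=0
  step 2: row=0, L[0]='B', prepend. Next row=LF[0]=6
  step 3: row=6, L[6]='B', prepend. Next row=LF[6]=8
  step 4: row=8, L[8]='2', prepend. Next row=LF[8]=3
  step 5: row=3, L[3]='1', prepend. Next row=LF[3]=1
  step 6: row=1, L[1]='A', prepend. Next row=LF[1]=4
  step 7: row=4, L[4]='A', prepend. Next row=LF[4]=5
  step 8: row=5, L[5]='2', prepend. Next row=LF[5]=2
  step 9: row=2, L[2]='B', prepend. Next row=LF[2]=7
Reversed output: B2AA12BB$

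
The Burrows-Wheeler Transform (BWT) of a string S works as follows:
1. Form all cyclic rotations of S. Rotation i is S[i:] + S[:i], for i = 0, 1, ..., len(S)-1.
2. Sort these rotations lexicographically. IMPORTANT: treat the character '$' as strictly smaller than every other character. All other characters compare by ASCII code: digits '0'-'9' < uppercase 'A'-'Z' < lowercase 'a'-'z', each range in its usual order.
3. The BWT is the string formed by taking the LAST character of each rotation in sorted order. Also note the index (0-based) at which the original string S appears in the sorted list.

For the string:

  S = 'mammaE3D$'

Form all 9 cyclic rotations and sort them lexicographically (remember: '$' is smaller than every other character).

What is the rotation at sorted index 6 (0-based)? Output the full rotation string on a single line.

All 9 rotations (rotation i = S[i:]+S[:i]):
  rot[0] = mammaE3D$
  rot[1] = ammaE3D$m
  rot[2] = mmaE3D$ma
  rot[3] = maE3D$mam
  rot[4] = aE3D$mamm
  rot[5] = E3D$mamma
  rot[6] = 3D$mammaE
  rot[7] = D$mammaE3
  rot[8] = $mammaE3D
Sorted (with $ < everything):
  sorted[0] = $mammaE3D
  sorted[1] = 3D$mammaE
  sorted[2] = D$mammaE3
  sorted[3] = E3D$mamma
  sorted[4] = aE3D$mamm
  sorted[5] = ammaE3D$m
  sorted[6] = maE3D$mam
  sorted[7] = mammaE3D$
  sorted[8] = mmaE3D$ma
sorted[6] = maE3D$mam

Answer: maE3D$mam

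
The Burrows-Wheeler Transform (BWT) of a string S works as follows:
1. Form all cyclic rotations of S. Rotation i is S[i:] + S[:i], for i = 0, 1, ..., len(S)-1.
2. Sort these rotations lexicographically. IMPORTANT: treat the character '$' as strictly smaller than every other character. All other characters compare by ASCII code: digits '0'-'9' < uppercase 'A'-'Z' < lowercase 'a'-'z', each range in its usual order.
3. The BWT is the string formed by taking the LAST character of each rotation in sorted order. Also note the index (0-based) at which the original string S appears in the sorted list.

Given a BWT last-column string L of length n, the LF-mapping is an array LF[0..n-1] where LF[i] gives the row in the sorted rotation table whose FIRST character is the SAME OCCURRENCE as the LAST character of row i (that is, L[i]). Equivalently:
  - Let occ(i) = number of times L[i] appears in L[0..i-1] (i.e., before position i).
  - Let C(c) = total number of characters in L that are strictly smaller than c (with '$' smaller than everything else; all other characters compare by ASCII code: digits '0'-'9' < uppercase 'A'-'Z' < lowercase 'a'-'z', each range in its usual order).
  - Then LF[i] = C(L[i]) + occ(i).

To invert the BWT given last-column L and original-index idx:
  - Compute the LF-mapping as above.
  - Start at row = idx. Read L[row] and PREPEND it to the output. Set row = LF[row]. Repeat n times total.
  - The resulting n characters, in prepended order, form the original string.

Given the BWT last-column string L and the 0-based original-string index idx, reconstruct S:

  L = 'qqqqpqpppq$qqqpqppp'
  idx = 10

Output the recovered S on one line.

Answer: qpppqqqppqqppqqpqq$

Derivation:
LF mapping: 9 10 11 12 1 13 2 3 4 14 0 15 16 17 5 18 6 7 8
Walk LF starting at row 10, prepending L[row]:
  step 1: row=10, L[10]='$', prepend. Next row=LF[10]=0
  step 2: row=0, L[0]='q', prepend. Next row=LF[0]=9
  step 3: row=9, L[9]='q', prepend. Next row=LF[9]=14
  step 4: row=14, L[14]='p', prepend. Next row=LF[14]=5
  step 5: row=5, L[5]='q', prepend. Next row=LF[5]=13
  step 6: row=13, L[13]='q', prepend. Next row=LF[13]=17
  step 7: row=17, L[17]='p', prepend. Next row=LF[17]=7
  step 8: row=7, L[7]='p', prepend. Next row=LF[7]=3
  step 9: row=3, L[3]='q', prepend. Next row=LF[3]=12
  step 10: row=12, L[12]='q', prepend. Next row=LF[12]=16
  step 11: row=16, L[16]='p', prepend. Next row=LF[16]=6
  step 12: row=6, L[6]='p', prepend. Next row=LF[6]=2
  step 13: row=2, L[2]='q', prepend. Next row=LF[2]=11
  step 14: row=11, L[11]='q', prepend. Next row=LF[11]=15
  step 15: row=15, L[15]='q', prepend. Next row=LF[15]=18
  step 16: row=18, L[18]='p', prepend. Next row=LF[18]=8
  step 17: row=8, L[8]='p', prepend. Next row=LF[8]=4
  step 18: row=4, L[4]='p', prepend. Next row=LF[4]=1
  step 19: row=1, L[1]='q', prepend. Next row=LF[1]=10
Reversed output: qpppqqqppqqppqqpqq$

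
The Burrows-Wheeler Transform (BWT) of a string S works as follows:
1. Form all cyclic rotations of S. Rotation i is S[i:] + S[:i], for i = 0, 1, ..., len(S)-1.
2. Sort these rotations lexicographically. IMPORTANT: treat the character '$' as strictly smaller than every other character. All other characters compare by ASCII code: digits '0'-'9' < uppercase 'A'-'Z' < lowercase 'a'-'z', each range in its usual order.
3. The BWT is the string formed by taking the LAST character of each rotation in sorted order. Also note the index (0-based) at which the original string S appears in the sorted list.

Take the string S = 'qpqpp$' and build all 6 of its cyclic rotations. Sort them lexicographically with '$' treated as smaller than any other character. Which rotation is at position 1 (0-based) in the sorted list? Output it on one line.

All 6 rotations (rotation i = S[i:]+S[:i]):
  rot[0] = qpqpp$
  rot[1] = pqpp$q
  rot[2] = qpp$qp
  rot[3] = pp$qpq
  rot[4] = p$qpqp
  rot[5] = $qpqpp
Sorted (with $ < everything):
  sorted[0] = $qpqpp
  sorted[1] = p$qpqp
  sorted[2] = pp$qpq
  sorted[3] = pqpp$q
  sorted[4] = qpp$qp
  sorted[5] = qpqpp$
sorted[1] = p$qpqp

Answer: p$qpqp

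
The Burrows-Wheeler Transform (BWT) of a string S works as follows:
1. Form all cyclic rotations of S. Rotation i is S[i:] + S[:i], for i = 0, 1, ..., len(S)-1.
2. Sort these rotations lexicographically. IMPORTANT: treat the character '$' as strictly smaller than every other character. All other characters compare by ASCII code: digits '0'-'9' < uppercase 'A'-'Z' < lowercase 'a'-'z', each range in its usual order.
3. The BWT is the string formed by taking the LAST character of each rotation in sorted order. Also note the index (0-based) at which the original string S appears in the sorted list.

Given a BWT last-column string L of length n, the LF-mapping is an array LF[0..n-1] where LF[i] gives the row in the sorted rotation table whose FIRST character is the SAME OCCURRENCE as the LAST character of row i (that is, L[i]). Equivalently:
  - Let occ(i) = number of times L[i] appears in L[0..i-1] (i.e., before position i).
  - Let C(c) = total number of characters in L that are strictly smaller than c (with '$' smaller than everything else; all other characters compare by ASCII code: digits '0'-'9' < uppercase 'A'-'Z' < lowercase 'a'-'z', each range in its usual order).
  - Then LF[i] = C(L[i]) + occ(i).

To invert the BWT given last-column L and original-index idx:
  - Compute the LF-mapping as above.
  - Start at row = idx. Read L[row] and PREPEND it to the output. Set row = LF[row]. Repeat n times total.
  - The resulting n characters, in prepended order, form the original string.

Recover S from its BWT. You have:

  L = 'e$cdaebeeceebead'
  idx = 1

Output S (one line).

LF mapping: 9 0 5 7 1 10 3 11 12 6 13 14 4 15 2 8
Walk LF starting at row 1, prepending L[row]:
  step 1: row=1, L[1]='$', prepend. Next row=LF[1]=0
  step 2: row=0, L[0]='e', prepend. Next row=LF[0]=9
  step 3: row=9, L[9]='c', prepend. Next row=LF[9]=6
  step 4: row=6, L[6]='b', prepend. Next row=LF[6]=3
  step 5: row=3, L[3]='d', prepend. Next row=LF[3]=7
  step 6: row=7, L[7]='e', prepend. Next row=LF[7]=11
  step 7: row=11, L[11]='e', prepend. Next row=LF[11]=14
  step 8: row=14, L[14]='a', prepend. Next row=LF[14]=2
  step 9: row=2, L[2]='c', prepend. Next row=LF[2]=5
  step 10: row=5, L[5]='e', prepend. Next row=LF[5]=10
  step 11: row=10, L[10]='e', prepend. Next row=LF[10]=13
  step 12: row=13, L[13]='e', prepend. Next row=LF[13]=15
  step 13: row=15, L[15]='d', prepend. Next row=LF[15]=8
  step 14: row=8, L[8]='e', prepend. Next row=LF[8]=12
  step 15: row=12, L[12]='b', prepend. Next row=LF[12]=4
  step 16: row=4, L[4]='a', prepend. Next row=LF[4]=1
Reversed output: abedeeecaeedbce$

Answer: abedeeecaeedbce$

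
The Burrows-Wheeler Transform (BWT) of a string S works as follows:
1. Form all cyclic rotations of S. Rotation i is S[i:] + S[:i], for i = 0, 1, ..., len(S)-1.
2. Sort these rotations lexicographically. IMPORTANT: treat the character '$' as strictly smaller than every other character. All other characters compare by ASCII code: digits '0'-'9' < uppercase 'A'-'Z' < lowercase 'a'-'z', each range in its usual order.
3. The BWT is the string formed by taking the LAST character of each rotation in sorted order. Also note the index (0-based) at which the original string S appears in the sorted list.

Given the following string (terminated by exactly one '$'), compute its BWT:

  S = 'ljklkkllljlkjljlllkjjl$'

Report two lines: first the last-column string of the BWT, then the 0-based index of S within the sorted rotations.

Answer: lkljkllllljkj$ljljkllkj
13

Derivation:
All 23 rotations (rotation i = S[i:]+S[:i]):
  rot[0] = ljklkkllljlkjljlllkjjl$
  rot[1] = jklkkllljlkjljlllkjjl$l
  rot[2] = klkkllljlkjljlllkjjl$lj
  rot[3] = lkkllljlkjljlllkjjl$ljk
  rot[4] = kkllljlkjljlllkjjl$ljkl
  rot[5] = kllljlkjljlllkjjl$ljklk
  rot[6] = llljlkjljlllkjjl$ljklkk
  rot[7] = lljlkjljlllkjjl$ljklkkl
  rot[8] = ljlkjljlllkjjl$ljklkkll
  rot[9] = jlkjljlllkjjl$ljklkklll
  rot[10] = lkjljlllkjjl$ljklkklllj
  rot[11] = kjljlllkjjl$ljklkkllljl
  rot[12] = jljlllkjjl$ljklkkllljlk
  rot[13] = ljlllkjjl$ljklkkllljlkj
  rot[14] = jlllkjjl$ljklkkllljlkjl
  rot[15] = lllkjjl$ljklkkllljlkjlj
  rot[16] = llkjjl$ljklkkllljlkjljl
  rot[17] = lkjjl$ljklkkllljlkjljll
  rot[18] = kjjl$ljklkkllljlkjljlll
  rot[19] = jjl$ljklkkllljlkjljlllk
  rot[20] = jl$ljklkkllljlkjljlllkj
  rot[21] = l$ljklkkllljlkjljlllkjj
  rot[22] = $ljklkkllljlkjljlllkjjl
Sorted (with $ < everything):
  sorted[0] = $ljklkkllljlkjljlllkjjl  (last char: 'l')
  sorted[1] = jjl$ljklkkllljlkjljlllk  (last char: 'k')
  sorted[2] = jklkkllljlkjljlllkjjl$l  (last char: 'l')
  sorted[3] = jl$ljklkkllljlkjljlllkj  (last char: 'j')
  sorted[4] = jljlllkjjl$ljklkkllljlk  (last char: 'k')
  sorted[5] = jlkjljlllkjjl$ljklkklll  (last char: 'l')
  sorted[6] = jlllkjjl$ljklkkllljlkjl  (last char: 'l')
  sorted[7] = kjjl$ljklkkllljlkjljlll  (last char: 'l')
  sorted[8] = kjljlllkjjl$ljklkkllljl  (last char: 'l')
  sorted[9] = kkllljlkjljlllkjjl$ljkl  (last char: 'l')
  sorted[10] = klkkllljlkjljlllkjjl$lj  (last char: 'j')
  sorted[11] = kllljlkjljlllkjjl$ljklk  (last char: 'k')
  sorted[12] = l$ljklkkllljlkjljlllkjj  (last char: 'j')
  sorted[13] = ljklkkllljlkjljlllkjjl$  (last char: '$')
  sorted[14] = ljlkjljlllkjjl$ljklkkll  (last char: 'l')
  sorted[15] = ljlllkjjl$ljklkkllljlkj  (last char: 'j')
  sorted[16] = lkjjl$ljklkkllljlkjljll  (last char: 'l')
  sorted[17] = lkjljlllkjjl$ljklkklllj  (last char: 'j')
  sorted[18] = lkkllljlkjljlllkjjl$ljk  (last char: 'k')
  sorted[19] = lljlkjljlllkjjl$ljklkkl  (last char: 'l')
  sorted[20] = llkjjl$ljklkkllljlkjljl  (last char: 'l')
  sorted[21] = llljlkjljlllkjjl$ljklkk  (last char: 'k')
  sorted[22] = lllkjjl$ljklkkllljlkjlj  (last char: 'j')
Last column: lkljkllllljkj$ljljkllkj
Original string S is at sorted index 13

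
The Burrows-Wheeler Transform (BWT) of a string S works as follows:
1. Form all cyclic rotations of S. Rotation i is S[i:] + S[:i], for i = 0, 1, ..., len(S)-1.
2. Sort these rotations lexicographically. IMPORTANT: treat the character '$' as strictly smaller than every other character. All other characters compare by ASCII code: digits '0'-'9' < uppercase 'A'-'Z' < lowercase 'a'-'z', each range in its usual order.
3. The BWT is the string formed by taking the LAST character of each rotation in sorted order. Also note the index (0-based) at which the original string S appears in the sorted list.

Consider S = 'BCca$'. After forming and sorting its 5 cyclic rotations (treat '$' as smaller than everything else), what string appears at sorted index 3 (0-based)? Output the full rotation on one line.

All 5 rotations (rotation i = S[i:]+S[:i]):
  rot[0] = BCca$
  rot[1] = Cca$B
  rot[2] = ca$BC
  rot[3] = a$BCc
  rot[4] = $BCca
Sorted (with $ < everything):
  sorted[0] = $BCca
  sorted[1] = BCca$
  sorted[2] = Cca$B
  sorted[3] = a$BCc
  sorted[4] = ca$BC
sorted[3] = a$BCc

Answer: a$BCc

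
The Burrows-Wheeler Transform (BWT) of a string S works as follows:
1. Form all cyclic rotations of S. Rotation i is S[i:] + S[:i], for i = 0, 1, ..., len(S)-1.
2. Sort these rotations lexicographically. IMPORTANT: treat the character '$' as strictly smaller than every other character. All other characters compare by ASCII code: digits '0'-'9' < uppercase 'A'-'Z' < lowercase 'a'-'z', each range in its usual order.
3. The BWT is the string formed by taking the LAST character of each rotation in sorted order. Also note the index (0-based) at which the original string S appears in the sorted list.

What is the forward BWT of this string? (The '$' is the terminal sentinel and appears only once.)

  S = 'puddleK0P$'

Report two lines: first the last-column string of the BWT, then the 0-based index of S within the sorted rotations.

Answer: PKe0udld$p
8

Derivation:
All 10 rotations (rotation i = S[i:]+S[:i]):
  rot[0] = puddleK0P$
  rot[1] = uddleK0P$p
  rot[2] = ddleK0P$pu
  rot[3] = dleK0P$pud
  rot[4] = leK0P$pudd
  rot[5] = eK0P$puddl
  rot[6] = K0P$puddle
  rot[7] = 0P$puddleK
  rot[8] = P$puddleK0
  rot[9] = $puddleK0P
Sorted (with $ < everything):
  sorted[0] = $puddleK0P  (last char: 'P')
  sorted[1] = 0P$puddleK  (last char: 'K')
  sorted[2] = K0P$puddle  (last char: 'e')
  sorted[3] = P$puddleK0  (last char: '0')
  sorted[4] = ddleK0P$pu  (last char: 'u')
  sorted[5] = dleK0P$pud  (last char: 'd')
  sorted[6] = eK0P$puddl  (last char: 'l')
  sorted[7] = leK0P$pudd  (last char: 'd')
  sorted[8] = puddleK0P$  (last char: '$')
  sorted[9] = uddleK0P$p  (last char: 'p')
Last column: PKe0udld$p
Original string S is at sorted index 8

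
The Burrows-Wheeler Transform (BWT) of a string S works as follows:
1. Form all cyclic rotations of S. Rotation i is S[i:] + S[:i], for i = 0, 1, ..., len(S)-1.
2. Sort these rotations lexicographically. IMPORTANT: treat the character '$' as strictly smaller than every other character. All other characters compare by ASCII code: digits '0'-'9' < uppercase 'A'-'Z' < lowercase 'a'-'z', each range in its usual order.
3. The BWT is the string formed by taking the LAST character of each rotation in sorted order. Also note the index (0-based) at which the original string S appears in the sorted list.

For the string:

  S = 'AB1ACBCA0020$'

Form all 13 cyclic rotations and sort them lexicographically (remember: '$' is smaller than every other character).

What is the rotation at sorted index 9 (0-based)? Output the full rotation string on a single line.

Answer: B1ACBCA0020$A

Derivation:
All 13 rotations (rotation i = S[i:]+S[:i]):
  rot[0] = AB1ACBCA0020$
  rot[1] = B1ACBCA0020$A
  rot[2] = 1ACBCA0020$AB
  rot[3] = ACBCA0020$AB1
  rot[4] = CBCA0020$AB1A
  rot[5] = BCA0020$AB1AC
  rot[6] = CA0020$AB1ACB
  rot[7] = A0020$AB1ACBC
  rot[8] = 0020$AB1ACBCA
  rot[9] = 020$AB1ACBCA0
  rot[10] = 20$AB1ACBCA00
  rot[11] = 0$AB1ACBCA002
  rot[12] = $AB1ACBCA0020
Sorted (with $ < everything):
  sorted[0] = $AB1ACBCA0020
  sorted[1] = 0$AB1ACBCA002
  sorted[2] = 0020$AB1ACBCA
  sorted[3] = 020$AB1ACBCA0
  sorted[4] = 1ACBCA0020$AB
  sorted[5] = 20$AB1ACBCA00
  sorted[6] = A0020$AB1ACBC
  sorted[7] = AB1ACBCA0020$
  sorted[8] = ACBCA0020$AB1
  sorted[9] = B1ACBCA0020$A
  sorted[10] = BCA0020$AB1AC
  sorted[11] = CA0020$AB1ACB
  sorted[12] = CBCA0020$AB1A
sorted[9] = B1ACBCA0020$A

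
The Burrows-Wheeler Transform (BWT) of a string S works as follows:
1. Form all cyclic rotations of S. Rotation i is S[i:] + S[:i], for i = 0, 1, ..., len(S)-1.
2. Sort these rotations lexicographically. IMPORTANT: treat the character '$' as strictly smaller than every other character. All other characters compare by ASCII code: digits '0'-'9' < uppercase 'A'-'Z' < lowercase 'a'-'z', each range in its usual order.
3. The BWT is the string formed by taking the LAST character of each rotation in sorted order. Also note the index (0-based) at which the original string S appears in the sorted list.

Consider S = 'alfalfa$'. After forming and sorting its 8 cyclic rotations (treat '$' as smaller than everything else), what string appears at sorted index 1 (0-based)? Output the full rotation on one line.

Answer: a$alfalf

Derivation:
All 8 rotations (rotation i = S[i:]+S[:i]):
  rot[0] = alfalfa$
  rot[1] = lfalfa$a
  rot[2] = falfa$al
  rot[3] = alfa$alf
  rot[4] = lfa$alfa
  rot[5] = fa$alfal
  rot[6] = a$alfalf
  rot[7] = $alfalfa
Sorted (with $ < everything):
  sorted[0] = $alfalfa
  sorted[1] = a$alfalf
  sorted[2] = alfa$alf
  sorted[3] = alfalfa$
  sorted[4] = fa$alfal
  sorted[5] = falfa$al
  sorted[6] = lfa$alfa
  sorted[7] = lfalfa$a
sorted[1] = a$alfalf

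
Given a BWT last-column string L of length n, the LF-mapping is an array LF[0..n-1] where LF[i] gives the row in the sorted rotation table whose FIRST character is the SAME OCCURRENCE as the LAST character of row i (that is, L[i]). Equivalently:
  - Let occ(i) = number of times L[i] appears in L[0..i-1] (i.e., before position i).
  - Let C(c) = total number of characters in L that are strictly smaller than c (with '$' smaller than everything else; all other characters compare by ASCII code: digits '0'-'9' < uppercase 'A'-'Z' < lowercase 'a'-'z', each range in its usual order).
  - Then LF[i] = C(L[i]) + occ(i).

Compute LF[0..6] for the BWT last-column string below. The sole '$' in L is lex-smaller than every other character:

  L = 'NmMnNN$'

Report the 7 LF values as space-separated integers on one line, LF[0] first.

Answer: 2 5 1 6 3 4 0

Derivation:
Char counts: '$':1, 'M':1, 'N':3, 'm':1, 'n':1
C (first-col start): C('$')=0, C('M')=1, C('N')=2, C('m')=5, C('n')=6
L[0]='N': occ=0, LF[0]=C('N')+0=2+0=2
L[1]='m': occ=0, LF[1]=C('m')+0=5+0=5
L[2]='M': occ=0, LF[2]=C('M')+0=1+0=1
L[3]='n': occ=0, LF[3]=C('n')+0=6+0=6
L[4]='N': occ=1, LF[4]=C('N')+1=2+1=3
L[5]='N': occ=2, LF[5]=C('N')+2=2+2=4
L[6]='$': occ=0, LF[6]=C('$')+0=0+0=0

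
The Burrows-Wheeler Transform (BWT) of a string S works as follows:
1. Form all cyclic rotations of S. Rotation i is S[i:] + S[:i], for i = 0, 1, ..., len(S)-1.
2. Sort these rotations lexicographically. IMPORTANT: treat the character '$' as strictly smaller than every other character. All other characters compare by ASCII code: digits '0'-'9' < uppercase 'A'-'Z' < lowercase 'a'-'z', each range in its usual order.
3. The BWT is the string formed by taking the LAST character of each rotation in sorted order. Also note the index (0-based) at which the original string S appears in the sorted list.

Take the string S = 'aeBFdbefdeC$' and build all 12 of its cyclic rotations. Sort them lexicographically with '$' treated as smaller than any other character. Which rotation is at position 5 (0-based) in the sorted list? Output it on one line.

All 12 rotations (rotation i = S[i:]+S[:i]):
  rot[0] = aeBFdbefdeC$
  rot[1] = eBFdbefdeC$a
  rot[2] = BFdbefdeC$ae
  rot[3] = FdbefdeC$aeB
  rot[4] = dbefdeC$aeBF
  rot[5] = befdeC$aeBFd
  rot[6] = efdeC$aeBFdb
  rot[7] = fdeC$aeBFdbe
  rot[8] = deC$aeBFdbef
  rot[9] = eC$aeBFdbefd
  rot[10] = C$aeBFdbefde
  rot[11] = $aeBFdbefdeC
Sorted (with $ < everything):
  sorted[0] = $aeBFdbefdeC
  sorted[1] = BFdbefdeC$ae
  sorted[2] = C$aeBFdbefde
  sorted[3] = FdbefdeC$aeB
  sorted[4] = aeBFdbefdeC$
  sorted[5] = befdeC$aeBFd
  sorted[6] = dbefdeC$aeBF
  sorted[7] = deC$aeBFdbef
  sorted[8] = eBFdbefdeC$a
  sorted[9] = eC$aeBFdbefd
  sorted[10] = efdeC$aeBFdb
  sorted[11] = fdeC$aeBFdbe
sorted[5] = befdeC$aeBFd

Answer: befdeC$aeBFd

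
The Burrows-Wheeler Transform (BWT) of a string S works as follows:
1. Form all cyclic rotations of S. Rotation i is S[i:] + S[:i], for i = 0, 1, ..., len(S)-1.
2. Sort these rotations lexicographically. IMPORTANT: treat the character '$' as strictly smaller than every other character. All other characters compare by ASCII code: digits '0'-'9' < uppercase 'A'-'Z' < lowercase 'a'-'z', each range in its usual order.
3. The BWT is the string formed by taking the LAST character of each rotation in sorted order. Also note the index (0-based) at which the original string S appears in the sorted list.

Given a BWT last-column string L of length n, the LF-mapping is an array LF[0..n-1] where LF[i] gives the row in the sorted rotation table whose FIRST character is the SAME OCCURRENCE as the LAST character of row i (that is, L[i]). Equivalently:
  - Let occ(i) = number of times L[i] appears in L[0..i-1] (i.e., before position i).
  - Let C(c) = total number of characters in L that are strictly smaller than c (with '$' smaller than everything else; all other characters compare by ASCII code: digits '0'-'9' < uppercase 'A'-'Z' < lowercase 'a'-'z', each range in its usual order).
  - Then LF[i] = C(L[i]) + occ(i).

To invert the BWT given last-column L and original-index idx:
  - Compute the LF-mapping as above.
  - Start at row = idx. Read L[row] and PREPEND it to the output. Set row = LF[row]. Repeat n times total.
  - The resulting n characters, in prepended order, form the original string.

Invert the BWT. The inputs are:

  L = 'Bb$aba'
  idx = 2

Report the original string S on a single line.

LF mapping: 1 4 0 2 5 3
Walk LF starting at row 2, prepending L[row]:
  step 1: row=2, L[2]='$', prepend. Next row=LF[2]=0
  step 2: row=0, L[0]='B', prepend. Next row=LF[0]=1
  step 3: row=1, L[1]='b', prepend. Next row=LF[1]=4
  step 4: row=4, L[4]='b', prepend. Next row=LF[4]=5
  step 5: row=5, L[5]='a', prepend. Next row=LF[5]=3
  step 6: row=3, L[3]='a', prepend. Next row=LF[3]=2
Reversed output: aabbB$

Answer: aabbB$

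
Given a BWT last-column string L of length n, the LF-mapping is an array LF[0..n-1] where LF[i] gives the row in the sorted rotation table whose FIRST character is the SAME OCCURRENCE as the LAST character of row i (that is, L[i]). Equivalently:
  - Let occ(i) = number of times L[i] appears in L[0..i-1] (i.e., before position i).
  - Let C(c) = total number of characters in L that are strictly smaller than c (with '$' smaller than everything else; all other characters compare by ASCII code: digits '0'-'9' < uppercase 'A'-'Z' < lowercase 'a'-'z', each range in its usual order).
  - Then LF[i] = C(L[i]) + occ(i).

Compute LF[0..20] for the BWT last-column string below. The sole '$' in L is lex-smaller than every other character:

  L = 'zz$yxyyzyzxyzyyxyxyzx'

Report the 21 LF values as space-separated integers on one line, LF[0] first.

Char counts: '$':1, 'x':5, 'y':9, 'z':6
C (first-col start): C('$')=0, C('x')=1, C('y')=6, C('z')=15
L[0]='z': occ=0, LF[0]=C('z')+0=15+0=15
L[1]='z': occ=1, LF[1]=C('z')+1=15+1=16
L[2]='$': occ=0, LF[2]=C('$')+0=0+0=0
L[3]='y': occ=0, LF[3]=C('y')+0=6+0=6
L[4]='x': occ=0, LF[4]=C('x')+0=1+0=1
L[5]='y': occ=1, LF[5]=C('y')+1=6+1=7
L[6]='y': occ=2, LF[6]=C('y')+2=6+2=8
L[7]='z': occ=2, LF[7]=C('z')+2=15+2=17
L[8]='y': occ=3, LF[8]=C('y')+3=6+3=9
L[9]='z': occ=3, LF[9]=C('z')+3=15+3=18
L[10]='x': occ=1, LF[10]=C('x')+1=1+1=2
L[11]='y': occ=4, LF[11]=C('y')+4=6+4=10
L[12]='z': occ=4, LF[12]=C('z')+4=15+4=19
L[13]='y': occ=5, LF[13]=C('y')+5=6+5=11
L[14]='y': occ=6, LF[14]=C('y')+6=6+6=12
L[15]='x': occ=2, LF[15]=C('x')+2=1+2=3
L[16]='y': occ=7, LF[16]=C('y')+7=6+7=13
L[17]='x': occ=3, LF[17]=C('x')+3=1+3=4
L[18]='y': occ=8, LF[18]=C('y')+8=6+8=14
L[19]='z': occ=5, LF[19]=C('z')+5=15+5=20
L[20]='x': occ=4, LF[20]=C('x')+4=1+4=5

Answer: 15 16 0 6 1 7 8 17 9 18 2 10 19 11 12 3 13 4 14 20 5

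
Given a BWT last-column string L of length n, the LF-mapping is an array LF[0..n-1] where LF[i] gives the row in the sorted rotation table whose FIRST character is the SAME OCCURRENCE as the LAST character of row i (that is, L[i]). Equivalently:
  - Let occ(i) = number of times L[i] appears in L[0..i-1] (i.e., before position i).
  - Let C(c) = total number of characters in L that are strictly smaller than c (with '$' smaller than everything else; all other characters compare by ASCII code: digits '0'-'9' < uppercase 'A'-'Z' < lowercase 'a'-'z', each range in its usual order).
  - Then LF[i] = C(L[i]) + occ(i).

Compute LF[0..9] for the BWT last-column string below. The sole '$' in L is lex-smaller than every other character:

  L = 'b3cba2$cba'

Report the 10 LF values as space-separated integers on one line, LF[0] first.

Char counts: '$':1, '2':1, '3':1, 'a':2, 'b':3, 'c':2
C (first-col start): C('$')=0, C('2')=1, C('3')=2, C('a')=3, C('b')=5, C('c')=8
L[0]='b': occ=0, LF[0]=C('b')+0=5+0=5
L[1]='3': occ=0, LF[1]=C('3')+0=2+0=2
L[2]='c': occ=0, LF[2]=C('c')+0=8+0=8
L[3]='b': occ=1, LF[3]=C('b')+1=5+1=6
L[4]='a': occ=0, LF[4]=C('a')+0=3+0=3
L[5]='2': occ=0, LF[5]=C('2')+0=1+0=1
L[6]='$': occ=0, LF[6]=C('$')+0=0+0=0
L[7]='c': occ=1, LF[7]=C('c')+1=8+1=9
L[8]='b': occ=2, LF[8]=C('b')+2=5+2=7
L[9]='a': occ=1, LF[9]=C('a')+1=3+1=4

Answer: 5 2 8 6 3 1 0 9 7 4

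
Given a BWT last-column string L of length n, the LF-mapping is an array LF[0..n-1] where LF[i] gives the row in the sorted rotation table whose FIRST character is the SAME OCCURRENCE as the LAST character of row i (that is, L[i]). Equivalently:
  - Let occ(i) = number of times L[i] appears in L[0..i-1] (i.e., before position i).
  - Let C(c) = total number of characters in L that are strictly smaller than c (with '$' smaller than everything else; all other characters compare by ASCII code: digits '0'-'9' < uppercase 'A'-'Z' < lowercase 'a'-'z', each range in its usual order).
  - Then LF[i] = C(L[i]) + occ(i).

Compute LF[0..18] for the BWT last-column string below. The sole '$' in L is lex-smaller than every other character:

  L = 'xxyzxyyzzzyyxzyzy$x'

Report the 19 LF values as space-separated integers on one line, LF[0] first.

Answer: 1 2 6 13 3 7 8 14 15 16 9 10 4 17 11 18 12 0 5

Derivation:
Char counts: '$':1, 'x':5, 'y':7, 'z':6
C (first-col start): C('$')=0, C('x')=1, C('y')=6, C('z')=13
L[0]='x': occ=0, LF[0]=C('x')+0=1+0=1
L[1]='x': occ=1, LF[1]=C('x')+1=1+1=2
L[2]='y': occ=0, LF[2]=C('y')+0=6+0=6
L[3]='z': occ=0, LF[3]=C('z')+0=13+0=13
L[4]='x': occ=2, LF[4]=C('x')+2=1+2=3
L[5]='y': occ=1, LF[5]=C('y')+1=6+1=7
L[6]='y': occ=2, LF[6]=C('y')+2=6+2=8
L[7]='z': occ=1, LF[7]=C('z')+1=13+1=14
L[8]='z': occ=2, LF[8]=C('z')+2=13+2=15
L[9]='z': occ=3, LF[9]=C('z')+3=13+3=16
L[10]='y': occ=3, LF[10]=C('y')+3=6+3=9
L[11]='y': occ=4, LF[11]=C('y')+4=6+4=10
L[12]='x': occ=3, LF[12]=C('x')+3=1+3=4
L[13]='z': occ=4, LF[13]=C('z')+4=13+4=17
L[14]='y': occ=5, LF[14]=C('y')+5=6+5=11
L[15]='z': occ=5, LF[15]=C('z')+5=13+5=18
L[16]='y': occ=6, LF[16]=C('y')+6=6+6=12
L[17]='$': occ=0, LF[17]=C('$')+0=0+0=0
L[18]='x': occ=4, LF[18]=C('x')+4=1+4=5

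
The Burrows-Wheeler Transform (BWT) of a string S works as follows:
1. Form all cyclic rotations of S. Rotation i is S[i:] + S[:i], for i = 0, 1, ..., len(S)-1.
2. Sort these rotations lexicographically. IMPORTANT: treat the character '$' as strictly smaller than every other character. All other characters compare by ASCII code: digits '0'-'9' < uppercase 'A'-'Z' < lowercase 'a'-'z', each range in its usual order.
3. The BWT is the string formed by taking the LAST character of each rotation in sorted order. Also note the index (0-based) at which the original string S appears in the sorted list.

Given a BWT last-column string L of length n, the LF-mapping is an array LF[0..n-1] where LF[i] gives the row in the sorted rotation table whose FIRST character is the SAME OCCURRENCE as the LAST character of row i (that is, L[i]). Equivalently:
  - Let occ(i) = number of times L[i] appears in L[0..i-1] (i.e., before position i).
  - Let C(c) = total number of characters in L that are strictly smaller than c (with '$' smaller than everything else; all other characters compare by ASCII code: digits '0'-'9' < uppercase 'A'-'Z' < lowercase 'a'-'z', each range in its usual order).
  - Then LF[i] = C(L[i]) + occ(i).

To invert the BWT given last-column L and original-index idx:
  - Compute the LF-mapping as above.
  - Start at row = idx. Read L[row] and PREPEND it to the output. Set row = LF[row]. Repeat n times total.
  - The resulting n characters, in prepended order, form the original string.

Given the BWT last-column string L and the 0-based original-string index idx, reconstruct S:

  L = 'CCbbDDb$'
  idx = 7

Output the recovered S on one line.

Answer: bbDDbCC$

Derivation:
LF mapping: 1 2 5 6 3 4 7 0
Walk LF starting at row 7, prepending L[row]:
  step 1: row=7, L[7]='$', prepend. Next row=LF[7]=0
  step 2: row=0, L[0]='C', prepend. Next row=LF[0]=1
  step 3: row=1, L[1]='C', prepend. Next row=LF[1]=2
  step 4: row=2, L[2]='b', prepend. Next row=LF[2]=5
  step 5: row=5, L[5]='D', prepend. Next row=LF[5]=4
  step 6: row=4, L[4]='D', prepend. Next row=LF[4]=3
  step 7: row=3, L[3]='b', prepend. Next row=LF[3]=6
  step 8: row=6, L[6]='b', prepend. Next row=LF[6]=7
Reversed output: bbDDbCC$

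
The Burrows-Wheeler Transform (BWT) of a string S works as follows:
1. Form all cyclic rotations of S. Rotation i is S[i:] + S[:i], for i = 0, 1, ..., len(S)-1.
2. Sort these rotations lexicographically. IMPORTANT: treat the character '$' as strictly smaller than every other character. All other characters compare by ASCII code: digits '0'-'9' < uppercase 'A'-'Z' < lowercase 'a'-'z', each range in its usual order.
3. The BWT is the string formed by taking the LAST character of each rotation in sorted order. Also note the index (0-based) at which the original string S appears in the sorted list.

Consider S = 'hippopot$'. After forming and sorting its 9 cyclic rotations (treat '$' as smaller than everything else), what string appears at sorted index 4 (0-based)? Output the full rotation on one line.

Answer: ot$hippop

Derivation:
All 9 rotations (rotation i = S[i:]+S[:i]):
  rot[0] = hippopot$
  rot[1] = ippopot$h
  rot[2] = ppopot$hi
  rot[3] = popot$hip
  rot[4] = opot$hipp
  rot[5] = pot$hippo
  rot[6] = ot$hippop
  rot[7] = t$hippopo
  rot[8] = $hippopot
Sorted (with $ < everything):
  sorted[0] = $hippopot
  sorted[1] = hippopot$
  sorted[2] = ippopot$h
  sorted[3] = opot$hipp
  sorted[4] = ot$hippop
  sorted[5] = popot$hip
  sorted[6] = pot$hippo
  sorted[7] = ppopot$hi
  sorted[8] = t$hippopo
sorted[4] = ot$hippop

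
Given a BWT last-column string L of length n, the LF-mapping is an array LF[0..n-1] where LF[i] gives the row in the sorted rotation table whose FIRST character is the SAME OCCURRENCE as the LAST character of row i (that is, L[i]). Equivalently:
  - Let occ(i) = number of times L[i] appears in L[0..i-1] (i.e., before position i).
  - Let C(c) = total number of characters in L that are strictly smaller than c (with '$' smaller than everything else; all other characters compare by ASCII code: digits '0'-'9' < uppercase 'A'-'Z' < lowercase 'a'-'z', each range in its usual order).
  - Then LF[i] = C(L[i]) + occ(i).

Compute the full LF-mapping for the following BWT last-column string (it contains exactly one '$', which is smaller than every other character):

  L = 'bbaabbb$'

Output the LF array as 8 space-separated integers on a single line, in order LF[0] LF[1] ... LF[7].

Answer: 3 4 1 2 5 6 7 0

Derivation:
Char counts: '$':1, 'a':2, 'b':5
C (first-col start): C('$')=0, C('a')=1, C('b')=3
L[0]='b': occ=0, LF[0]=C('b')+0=3+0=3
L[1]='b': occ=1, LF[1]=C('b')+1=3+1=4
L[2]='a': occ=0, LF[2]=C('a')+0=1+0=1
L[3]='a': occ=1, LF[3]=C('a')+1=1+1=2
L[4]='b': occ=2, LF[4]=C('b')+2=3+2=5
L[5]='b': occ=3, LF[5]=C('b')+3=3+3=6
L[6]='b': occ=4, LF[6]=C('b')+4=3+4=7
L[7]='$': occ=0, LF[7]=C('$')+0=0+0=0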